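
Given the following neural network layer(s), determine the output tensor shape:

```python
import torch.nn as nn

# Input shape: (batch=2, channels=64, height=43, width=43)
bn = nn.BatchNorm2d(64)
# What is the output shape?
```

Input: (2, 64, 43, 43) -> Output: (2, 64, 43, 43)

Answer: (2, 64, 43, 43)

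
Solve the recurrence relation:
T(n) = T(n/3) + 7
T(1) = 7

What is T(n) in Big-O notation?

Each step divides n by 3 and adds 7. After log_3(n) steps we reach T(1)=7. So T(n) = 7·log_3(n) + 7 = O(log n).

Answer: O(log n)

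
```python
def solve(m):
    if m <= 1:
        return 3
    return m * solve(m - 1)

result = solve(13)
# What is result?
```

solve(13) = 13 * 12 * 11 * 10 * 9 * 8 * 7 * 6 * 5 * 4 * 3 * 2 * 3 = 18681062400

Answer: 18681062400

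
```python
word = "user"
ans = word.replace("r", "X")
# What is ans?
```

Trace:
`word = "user"` → word = 'user'
`ans = word.replace("r", "X")` → ans = 'useX'
So ans = 'useX'

Answer: 'useX'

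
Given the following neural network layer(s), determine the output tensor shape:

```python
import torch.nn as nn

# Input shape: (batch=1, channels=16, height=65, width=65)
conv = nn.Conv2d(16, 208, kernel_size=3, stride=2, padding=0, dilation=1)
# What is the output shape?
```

Input: (1, 16, 65, 65) -> Output: (1, 208, 32, 32)

Answer: (1, 208, 32, 32)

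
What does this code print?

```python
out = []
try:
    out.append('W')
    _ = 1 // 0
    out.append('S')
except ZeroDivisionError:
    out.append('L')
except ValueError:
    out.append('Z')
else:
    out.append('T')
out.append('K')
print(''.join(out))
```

Execution trace: 'W' (try body) → 'L' (except ZeroDivisionError) → 'K' (after the try/except). Output: WLK

Answer: WLK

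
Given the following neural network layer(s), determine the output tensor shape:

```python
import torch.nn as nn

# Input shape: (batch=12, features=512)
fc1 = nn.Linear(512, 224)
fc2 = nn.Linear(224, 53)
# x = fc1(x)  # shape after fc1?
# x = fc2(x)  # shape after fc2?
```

Input: (12, 512) -> after fc1: (12, 224) -> Output: (12, 53)

Answer: (12, 53)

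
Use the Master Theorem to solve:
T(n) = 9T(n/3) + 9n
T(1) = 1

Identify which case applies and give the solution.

a=9, b=3, f(n)=9n. log_3(9) = 2. Since c=1 < 2, Case 1 applies: T(n) = Θ(n^log_b(a)) = O(n^2).

Answer: O(n^2) - Case 1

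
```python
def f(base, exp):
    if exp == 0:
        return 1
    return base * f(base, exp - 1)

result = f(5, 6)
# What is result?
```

f(5, 6) = 5 * 5 * 5 * 5 * 5 * 5 = 15625

Answer: 15625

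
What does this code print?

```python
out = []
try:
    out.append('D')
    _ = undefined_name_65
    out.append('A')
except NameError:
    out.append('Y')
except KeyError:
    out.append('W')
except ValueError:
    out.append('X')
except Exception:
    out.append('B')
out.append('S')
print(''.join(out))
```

Execution trace: 'D' (try body) → 'Y' (except NameError) → 'S' (after the try/except). Output: DYS

Answer: DYS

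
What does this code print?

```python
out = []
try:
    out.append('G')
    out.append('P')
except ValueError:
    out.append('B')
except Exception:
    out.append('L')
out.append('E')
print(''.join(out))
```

Execution trace: 'G' (try body) → 'P' (try body, no exception) → 'E' (after the try/except). Output: GPE

Answer: GPE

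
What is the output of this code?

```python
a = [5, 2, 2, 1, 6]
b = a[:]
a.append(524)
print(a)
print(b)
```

Key concept: slice [:] creates copy.
Step by step:
`a = [5, 2, 2, 1, 6]` → a = [5, 2, 2, 1, 6]
`b = a[:]` → b = [5, 2, 2, 1, 6]
`a.append(524)` → a = [5, 2, 2, 1, 6, 524]
`print(a)` → prints [5, 2, 2, 1, 6, 524]
`print(b)` → prints [5, 2, 2, 1, 6]

Answer:
[5, 2, 2, 1, 6, 524]
[5, 2, 2, 1, 6]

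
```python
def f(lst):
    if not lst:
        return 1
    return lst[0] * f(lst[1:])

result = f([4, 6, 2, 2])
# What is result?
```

Product over [4, 6, 2, 2] = 4 * 6 * 2 * 2 = 96

Answer: 96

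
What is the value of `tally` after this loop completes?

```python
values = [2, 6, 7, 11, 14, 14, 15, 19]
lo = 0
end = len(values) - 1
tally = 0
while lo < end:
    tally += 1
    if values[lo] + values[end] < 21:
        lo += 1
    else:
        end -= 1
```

Steps to find pair summing to 21
`tally` takes the values: 0 → 1 → 2 → 3 → 4 → 5 → 6 → 7

Answer: 7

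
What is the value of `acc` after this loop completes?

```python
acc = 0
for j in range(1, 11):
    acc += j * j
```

Sum of squares 1² to 10² = 385
`acc` takes the values: 0 → 1 → 5 → 14 → 30 → 55 → 91 → 140 → 204 → 285 → 385

Answer: 385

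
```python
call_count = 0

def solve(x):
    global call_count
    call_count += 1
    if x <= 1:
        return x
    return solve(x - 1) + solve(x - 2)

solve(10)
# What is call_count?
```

Calls(x) = 1 + Calls(x-1) + Calls(x-2); Calls(0)=Calls(1)=1. For x=10 this gives 177.

Answer: 177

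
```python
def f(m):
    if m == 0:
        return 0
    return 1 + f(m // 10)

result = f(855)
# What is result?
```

Count of digits of 855: 3

Answer: 3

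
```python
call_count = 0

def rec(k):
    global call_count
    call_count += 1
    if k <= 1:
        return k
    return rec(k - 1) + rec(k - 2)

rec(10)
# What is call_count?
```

Calls(k) = 1 + Calls(k-1) + Calls(k-2); Calls(0)=Calls(1)=1. For k=10 this gives 177.

Answer: 177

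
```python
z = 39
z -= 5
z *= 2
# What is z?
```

Trace:
`z = 39` → z = 39
`z -= 5` → z = 34
`z *= 2` → z = 68
So z = 68

Answer: 68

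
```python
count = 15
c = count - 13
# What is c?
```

Trace:
`count = 15` → count = 15
`c = count - 13` → c = 2
So c = 2

Answer: 2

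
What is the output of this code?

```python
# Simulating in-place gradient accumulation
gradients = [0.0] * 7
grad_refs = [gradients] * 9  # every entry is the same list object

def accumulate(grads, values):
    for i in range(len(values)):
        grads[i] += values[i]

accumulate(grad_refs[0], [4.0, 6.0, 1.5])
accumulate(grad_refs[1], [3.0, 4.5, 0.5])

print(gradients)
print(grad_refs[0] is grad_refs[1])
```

Key concept: gradient accumulation aliasing.
Step by step:
`gradients = [0.0] * 7` → gradients = [0.0, 0.0, 0.0, 0.0, 0.0, 0.0, 0.0]
`grad_refs = [gradients] * 9` → grad_refs = [[0.0, 0.0, 0.0, 0.0, 0.0, 0.0, 0.0], [0.0, 0.0, 0.0, 0.0, 0.0, 0.0, 0.0], [0.0, 0.0, 0.0, 0.0, 0.0, 0.0, 0.0], [0.0, 0.0, 0.0, 0.0, 0.0, 0.0, 0.0], [0.0, 0.0, 0.0, 0.0, 0.0, 0.0, 0.0], [0.0, 0.0, 0.0, 0.0, 0.0, 0.0, 0.0], [0.0, 0.0, 0.0, 0.0, 0.0, 0.0, 0.0], [0.0, 0.0, 0.0, 0.0, 0.0, 0.0, 0.0], [0.0, 0.0, 0.0, 0.0, 0.0, 0.0, 0.0]]
`accumulate(grad_refs[0], [4.0, 6.0, 1.5])` → gradients = [4.0, 6.0, 1.5, 0.0, 0.0, 0.0, 0.0]; grad_refs = [[4.0, 6.0, 1.5, 0.0, 0.0, 0.0, 0.0], [4.0, 6.0, 1.5, 0.0, 0.0, 0.0, 0.0], [4.0, 6.0, 1.5, 0.0, 0.0, 0.0, 0.0], [4.0, 6.0, 1.5, 0.0, 0.0, 0.0, 0.0], [4.0, 6.0, 1.5, 0.0, 0.0, 0.0, 0.0], [4.0, 6.0, 1.5, 0.0, 0.0, 0.0, 0.0], [4.0, 6.0, 1.5, 0.0, 0.0, 0.0, 0.0], [4.0, 6.0, 1.5, 0.0, 0.0, 0.0, 0.0], [4.0, 6.0, 1.5, 0.0, 0.0, 0.0, 0.0]]
`accumulate(grad_refs[1], [3.0, 4.5, 0.5])` → gradients = [7.0, 10.5, 2.0, 0.0, 0.0, 0.0, 0.0]; grad_refs = [[7.0, 10.5, 2.0, 0.0, 0.0, 0.0, 0.0], [7.0, 10.5, 2.0, 0.0, 0.0, 0.0, 0.0], [7.0, 10.5, 2.0, 0.0, 0.0, 0.0, 0.0], [7.0, 10.5, 2.0, 0.0, 0.0, 0.0, 0.0], [7.0, 10.5, 2.0, 0.0, 0.0, 0.0, 0.0], [7.0, 10.5, 2.0, 0.0, 0.0, 0.0, 0.0], [7.0, 10.5, 2.0, 0.0, 0.0, 0.0, 0.0], [7.0, 10.5, 2.0, 0.0, 0.0, 0.0, 0.0], [7.0, 10.5, 2.0, 0.0, 0.0, 0.0, 0.0]]
`print(gradients)` → prints [7.0, 10.5, 2.0, 0.0, 0.0, 0.0, 0.0]
`print(grad_refs[0] is grad_refs[1])` → prints True

Answer:
[7.0, 10.5, 2.0, 0.0, 0.0, 0.0, 0.0]
True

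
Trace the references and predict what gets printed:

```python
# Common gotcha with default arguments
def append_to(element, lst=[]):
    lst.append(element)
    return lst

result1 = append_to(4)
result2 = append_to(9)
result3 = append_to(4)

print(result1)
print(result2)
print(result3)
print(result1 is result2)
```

Key concept: mutable default argument gotcha.
Step by step:
`result1 = append_to(4)` → result1 = [4]
`result2 = append_to(9)` → result1 = [4, 9] (same object as result2); result2 = [4, 9] (same object as result1)
`result3 = append_to(4)` → result1 = [4, 9, 4] (same object as result2, result3); result2 = [4, 9, 4] (same object as result1, result3); result3 = [4, 9, 4] (same object as result1, result2)
`print(result1)` → prints [4, 9, 4]
`print(result2)` → prints [4, 9, 4]
`print(result3)` → prints [4, 9, 4]
`print(result1 is result2)` → prints True

Answer:
[4, 9, 4]
[4, 9, 4]
[4, 9, 4]
True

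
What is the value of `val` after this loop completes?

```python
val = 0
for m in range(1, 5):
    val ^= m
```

XOR of 1 to 4
`val` takes the values: 0 → 1 → 3 → 0 → 4

Answer: 4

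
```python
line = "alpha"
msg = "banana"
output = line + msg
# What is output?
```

Trace:
`line = "alpha"` → line = 'alpha'
`msg = "banana"` → msg = 'banana'
`output = line + msg` → output = 'alphabanana'
So output = 'alphabanana'

Answer: 'alphabanana'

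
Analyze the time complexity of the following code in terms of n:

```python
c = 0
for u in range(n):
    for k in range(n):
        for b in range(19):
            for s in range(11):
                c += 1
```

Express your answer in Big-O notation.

Each loop level contributes: n × n × 1 × 1. Multiplying the contributions gives O(n^2).

Answer: O(n^2)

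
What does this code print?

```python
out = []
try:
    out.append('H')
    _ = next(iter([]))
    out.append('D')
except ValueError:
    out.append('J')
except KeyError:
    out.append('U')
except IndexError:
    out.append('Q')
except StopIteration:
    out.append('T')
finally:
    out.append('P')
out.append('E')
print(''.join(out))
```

Execution trace: 'H' (try body) → 'T' (except StopIteration) → 'P' (finally) → 'E' (after the try/except). Output: HTPE

Answer: HTPE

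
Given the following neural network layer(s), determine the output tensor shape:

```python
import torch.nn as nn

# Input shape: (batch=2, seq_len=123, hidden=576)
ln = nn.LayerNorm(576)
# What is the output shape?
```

Input: (2, 123, 576) -> Output: (2, 123, 576)

Answer: (2, 123, 576)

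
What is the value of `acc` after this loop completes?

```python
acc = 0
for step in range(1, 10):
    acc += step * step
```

Sum of squares 1² to 9² = 285
`acc` takes the values: 0 → 1 → 5 → 14 → 30 → 55 → 91 → 140 → 204 → 285

Answer: 285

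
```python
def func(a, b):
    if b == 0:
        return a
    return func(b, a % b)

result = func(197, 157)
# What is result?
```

func(197, 157) -> func(157, 40) -> func(40, 37) -> func(37, 3) -> func(3, 1) -> func(1, 0) -> 1

Answer: 1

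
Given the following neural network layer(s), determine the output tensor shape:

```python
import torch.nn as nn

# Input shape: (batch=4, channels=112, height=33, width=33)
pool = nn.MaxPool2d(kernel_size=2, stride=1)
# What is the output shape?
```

Input: (4, 112, 33, 33) -> Output: (4, 112, 32, 32)

Answer: (4, 112, 32, 32)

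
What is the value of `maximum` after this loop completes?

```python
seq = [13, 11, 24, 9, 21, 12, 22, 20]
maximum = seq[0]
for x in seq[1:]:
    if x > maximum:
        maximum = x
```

Maximum of [13, 11, 24, 9, 21, 12, 22, 20]
`maximum` takes the values: 13 → 24

Answer: 24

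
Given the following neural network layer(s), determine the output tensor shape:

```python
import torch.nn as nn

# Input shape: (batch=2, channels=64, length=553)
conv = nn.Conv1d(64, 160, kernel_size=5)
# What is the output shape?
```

Input: (2, 64, 553) -> Output: (2, 160, 549)

Answer: (2, 160, 549)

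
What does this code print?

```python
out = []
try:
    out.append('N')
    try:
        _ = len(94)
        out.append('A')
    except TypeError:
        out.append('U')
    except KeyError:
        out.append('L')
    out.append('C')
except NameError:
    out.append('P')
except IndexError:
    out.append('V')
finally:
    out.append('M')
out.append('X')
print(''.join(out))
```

Execution trace: 'N' (try body) → 'U' (inner except TypeError) → 'C' (try body, no exception) → 'M' (finally) → 'X' (after the try/except). Output: NUCMX

Answer: NUCMX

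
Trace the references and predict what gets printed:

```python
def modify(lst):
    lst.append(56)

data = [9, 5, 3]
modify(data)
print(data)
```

Key concept: function modifies passed list.
Step by step:
`data = [9, 5, 3]` → data = [9, 5, 3]
`modify(data)` → data = [9, 5, 3, 56]
`print(data)` → prints [9, 5, 3, 56]

Answer: [9, 5, 3, 56]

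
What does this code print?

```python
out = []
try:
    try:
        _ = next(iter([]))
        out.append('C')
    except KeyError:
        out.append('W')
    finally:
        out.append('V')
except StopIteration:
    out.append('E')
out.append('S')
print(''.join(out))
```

Execution trace: 'V' (finally) → 'E' (outer except StopIteration) → 'S' (after the try/except). Output: VES

Answer: VES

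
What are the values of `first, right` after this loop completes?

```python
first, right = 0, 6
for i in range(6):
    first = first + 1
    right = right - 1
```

first goes 0→6, right goes 6→0
`first, right` takes the values: (0, 6) → (1, 6) → (1, 5) → (2, 5) → (2, 4) → (3, 4) → (3, 3) → (4, 3) → (4, 2) → (5, 2) → (5, 1) → (6, 1) → (6, 0)

Answer: 6, 0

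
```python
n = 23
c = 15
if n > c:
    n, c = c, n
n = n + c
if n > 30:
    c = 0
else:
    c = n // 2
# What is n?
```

Trace:
`n = 23` → n = 23
`c = 15` → c = 15
`if n > c: ...` → n > c is True → n = 15; c = 23
`n = n + c` → n = 38
`if n > 30: ...` → n > 30 is True → c = 0
So n = 38

Answer: 38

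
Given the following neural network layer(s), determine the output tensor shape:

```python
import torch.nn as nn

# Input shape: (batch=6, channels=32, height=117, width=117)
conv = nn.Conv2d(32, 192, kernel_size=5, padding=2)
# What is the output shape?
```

Input: (6, 32, 117, 117) -> Output: (6, 192, 117, 117)

Answer: (6, 192, 117, 117)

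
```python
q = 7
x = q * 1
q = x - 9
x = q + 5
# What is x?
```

Trace:
`q = 7` → q = 7
`x = q * 1` → x = 7
`q = x - 9` → q = -2
`x = q + 5` → x = 3
So x = 3

Answer: 3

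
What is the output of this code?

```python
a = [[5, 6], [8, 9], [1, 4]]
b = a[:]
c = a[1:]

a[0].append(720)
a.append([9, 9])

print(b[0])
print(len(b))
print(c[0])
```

Key concept: slice with nested mutation.
Step by step:
`a = [[5, 6], [8, 9], [1, 4]]` → a = [[5, 6], [8, 9], [1, 4]]
`b = a[:]` → b = [[5, 6], [8, 9], [1, 4]]
`c = a[1:]` → c = [[8, 9], [1, 4]]
`a[0].append(720)` → a = [[5, 6, 720], [8, 9], [1, 4]]; b = [[5, 6, 720], [8, 9], [1, 4]]
`a.append([9, 9])` → a = [[5, 6, 720], [8, 9], [1, 4], [9, 9]]
`print(b[0])` → prints [5, 6, 720]
`print(len(b))` → prints 3
`print(c[0])` → prints [8, 9]

Answer:
[5, 6, 720]
3
[8, 9]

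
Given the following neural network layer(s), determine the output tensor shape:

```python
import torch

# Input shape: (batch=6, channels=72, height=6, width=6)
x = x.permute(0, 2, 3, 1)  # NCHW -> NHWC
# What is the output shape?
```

Input: (6, 72, 6, 6) -> Output: (6, 6, 6, 72)

Answer: (6, 6, 6, 72)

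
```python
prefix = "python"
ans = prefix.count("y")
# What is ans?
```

Trace:
`prefix = "python"` → prefix = 'python'
`ans = prefix.count("y")` → ans = 1
So ans = 1

Answer: 1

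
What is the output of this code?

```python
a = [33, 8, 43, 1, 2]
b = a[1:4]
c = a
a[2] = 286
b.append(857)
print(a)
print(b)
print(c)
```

Key concept: slice vs alias.
Step by step:
`a = [33, 8, 43, 1, 2]` → a = [33, 8, 43, 1, 2]
`b = a[1:4]` → b = [8, 43, 1]
`c = a` → c = [33, 8, 43, 1, 2] (same object as a)
`a[2] = 286` → a = [33, 8, 286, 1, 2] (same object as c); c = [33, 8, 286, 1, 2] (same object as a)
`b.append(857)` → b = [8, 43, 1, 857]
`print(a)` → prints [33, 8, 286, 1, 2]
`print(b)` → prints [8, 43, 1, 857]
`print(c)` → prints [33, 8, 286, 1, 2]

Answer:
[33, 8, 286, 1, 2]
[8, 43, 1, 857]
[33, 8, 286, 1, 2]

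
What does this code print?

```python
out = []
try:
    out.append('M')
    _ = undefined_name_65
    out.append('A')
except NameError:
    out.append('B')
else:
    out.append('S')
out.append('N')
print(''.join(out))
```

Execution trace: 'M' (try body) → 'B' (except NameError) → 'N' (after the try/except). Output: MBN

Answer: MBN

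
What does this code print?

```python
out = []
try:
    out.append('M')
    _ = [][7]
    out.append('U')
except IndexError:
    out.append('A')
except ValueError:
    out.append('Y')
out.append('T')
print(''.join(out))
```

Execution trace: 'M' (try body) → 'A' (except IndexError) → 'T' (after the try/except). Output: MAT

Answer: MAT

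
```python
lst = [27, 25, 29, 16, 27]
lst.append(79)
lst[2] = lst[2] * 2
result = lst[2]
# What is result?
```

Trace:
`lst = [27, 25, 29, 16, 27]` → lst = [27, 25, 29, 16, 27]
`lst.append(79)` → lst = [27, 25, 29, 16, 27, 79]
`lst[2] = lst[2] * 2` → lst = [27, 25, 58, 16, 27, 79]
`result = lst[2]` → result = 58
So result = 58

Answer: 58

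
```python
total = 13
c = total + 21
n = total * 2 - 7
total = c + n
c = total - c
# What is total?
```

Trace:
`total = 13` → total = 13
`c = total + 21` → c = 34
`n = total * 2 - 7` → n = 19
`total = c + n` → total = 53
`c = total - c` → c = 19
So total = 53

Answer: 53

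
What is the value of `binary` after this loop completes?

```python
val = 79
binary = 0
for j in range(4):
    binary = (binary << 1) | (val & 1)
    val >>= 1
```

Reverse lowest 4 bits of 79
`binary` takes the values: 0 → 1 → 3 → 7 → 15

Answer: 15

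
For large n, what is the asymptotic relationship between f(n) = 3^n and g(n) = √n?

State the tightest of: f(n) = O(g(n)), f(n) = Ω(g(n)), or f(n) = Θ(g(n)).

3^n vs √n: f(n) = Ω(g(n)) but not O(g(n)) — 3^n grows strictly faster than √n.

Answer: f(n) = Ω(g(n)) but not O(g(n)) — 3^n grows strictly faster than √n.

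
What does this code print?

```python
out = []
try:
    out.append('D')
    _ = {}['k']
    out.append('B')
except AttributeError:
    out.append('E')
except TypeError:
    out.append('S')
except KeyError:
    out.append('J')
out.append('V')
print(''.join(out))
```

Execution trace: 'D' (try body) → 'J' (except KeyError) → 'V' (after the try/except). Output: DJV

Answer: DJV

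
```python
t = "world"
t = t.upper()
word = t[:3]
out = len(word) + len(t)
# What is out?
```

Trace:
`t = "world"` → t = 'world'
`t = t.upper()` → t = 'WORLD'
`word = t[:3]` → word = 'WOR'
`out = len(word) + len(t)` → out = 8
So out = 8

Answer: 8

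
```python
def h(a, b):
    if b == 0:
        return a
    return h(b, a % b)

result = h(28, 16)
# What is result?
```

h(28, 16) -> h(16, 12) -> h(12, 4) -> h(4, 0) -> 4

Answer: 4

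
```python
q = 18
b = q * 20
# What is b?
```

Trace:
`q = 18` → q = 18
`b = q * 20` → b = 360
So b = 360

Answer: 360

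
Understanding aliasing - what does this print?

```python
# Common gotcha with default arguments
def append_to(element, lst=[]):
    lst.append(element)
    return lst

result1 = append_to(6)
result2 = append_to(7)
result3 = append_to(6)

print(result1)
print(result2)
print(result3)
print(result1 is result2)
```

Key concept: mutable default argument gotcha.
Step by step:
`result1 = append_to(6)` → result1 = [6]
`result2 = append_to(7)` → result1 = [6, 7] (same object as result2); result2 = [6, 7] (same object as result1)
`result3 = append_to(6)` → result1 = [6, 7, 6] (same object as result2, result3); result2 = [6, 7, 6] (same object as result1, result3); result3 = [6, 7, 6] (same object as result1, result2)
`print(result1)` → prints [6, 7, 6]
`print(result2)` → prints [6, 7, 6]
`print(result3)` → prints [6, 7, 6]
`print(result1 is result2)` → prints True

Answer:
[6, 7, 6]
[6, 7, 6]
[6, 7, 6]
True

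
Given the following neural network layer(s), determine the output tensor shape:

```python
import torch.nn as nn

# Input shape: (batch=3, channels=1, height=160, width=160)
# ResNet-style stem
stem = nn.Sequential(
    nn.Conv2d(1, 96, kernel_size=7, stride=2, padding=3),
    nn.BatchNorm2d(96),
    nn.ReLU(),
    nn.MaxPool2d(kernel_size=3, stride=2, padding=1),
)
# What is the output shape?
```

Input: (3, 1, 160, 160) -> after Conv2d 7x7 stride=2: (3, 96, 80, 80) -> Output: (3, 96, 40, 40)

Answer: (3, 96, 40, 40)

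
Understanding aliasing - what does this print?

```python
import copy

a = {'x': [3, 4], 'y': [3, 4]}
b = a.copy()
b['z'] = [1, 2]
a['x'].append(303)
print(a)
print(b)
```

Key concept: shallow copy of dict with mutable values.
Step by step:
`a = {'x': [3, 4], 'y': [3, 4]}` → a = {'x': [3, 4], 'y': [3, 4]}
`b = a.copy()` → b = {'x': [3, 4], 'y': [3, 4]}
`b['z'] = [1, 2]` → b = {'x': [3, 4], 'y': [3, 4], 'z': [1, 2]}
`a['x'].append(303)` → a = {'x': [3, 4, 303], 'y': [3, 4]}; b = {'x': [3, 4, 303], 'y': [3, 4], 'z': [1, 2]}
`print(a)` → prints {'x': [3, 4, 303], 'y': [3, 4]}
`print(b)` → prints {'x': [3, 4, 303], 'y': [3, 4], 'z': [1, 2]}

Answer:
{'x': [3, 4, 303], 'y': [3, 4]}
{'x': [3, 4, 303], 'y': [3, 4], 'z': [1, 2]}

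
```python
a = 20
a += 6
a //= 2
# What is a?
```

Trace:
`a = 20` → a = 20
`a += 6` → a = 26
`a //= 2` → a = 13
So a = 13

Answer: 13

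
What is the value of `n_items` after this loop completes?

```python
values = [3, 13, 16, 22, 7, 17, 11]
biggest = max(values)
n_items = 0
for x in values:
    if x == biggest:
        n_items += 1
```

Count of max value 22 in [3, 13, 16, 22, 7, 17, 11]
`n_items` takes the values: 0 → 1

Answer: 1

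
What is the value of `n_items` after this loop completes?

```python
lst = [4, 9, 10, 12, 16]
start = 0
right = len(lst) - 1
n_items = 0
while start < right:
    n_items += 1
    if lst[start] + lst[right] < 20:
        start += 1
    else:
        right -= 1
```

Steps to find pair summing to 20
`n_items` takes the values: 0 → 1 → 2 → 3 → 4

Answer: 4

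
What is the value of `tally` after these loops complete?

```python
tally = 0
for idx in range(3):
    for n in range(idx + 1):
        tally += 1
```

Triangle: 1 + 2 + ... + 3
`tally` takes the values: 0 → 1 → 2 → 3 → 4 → 5 → 6

Answer: 6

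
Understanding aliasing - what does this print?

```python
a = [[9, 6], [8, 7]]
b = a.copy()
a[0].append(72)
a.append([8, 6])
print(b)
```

Key concept: shallow copy with nested lists.
Step by step:
`a = [[9, 6], [8, 7]]` → a = [[9, 6], [8, 7]]
`b = a.copy()` → b = [[9, 6], [8, 7]]
`a[0].append(72)` → a = [[9, 6, 72], [8, 7]]; b = [[9, 6, 72], [8, 7]]
`a.append([8, 6])` → a = [[9, 6, 72], [8, 7], [8, 6]]
`print(b)` → prints [[9, 6, 72], [8, 7]]

Answer: [[9, 6, 72], [8, 7]]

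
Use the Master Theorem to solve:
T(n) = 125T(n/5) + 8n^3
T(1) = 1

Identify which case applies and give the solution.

a=125, b=5, f(n)=8n^3. log_5(125) = 3. Since c=3 = 3, Case 2 applies: T(n) = Θ(n^log_b(a) · log n) = O(n^3 log n).

Answer: O(n^3 log n) - Case 2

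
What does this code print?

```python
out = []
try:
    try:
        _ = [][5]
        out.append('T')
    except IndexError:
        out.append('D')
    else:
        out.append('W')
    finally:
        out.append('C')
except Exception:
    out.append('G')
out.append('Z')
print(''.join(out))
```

Execution trace: 'D' (inner except IndexError) → 'C' (inner finally) → 'Z' (after the try/except). Output: DCZ

Answer: DCZ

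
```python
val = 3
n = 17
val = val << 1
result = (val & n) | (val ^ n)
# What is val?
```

Trace:
`val = 3` → val = 3
`n = 17` → n = 17
`val = val << 1` → val = 6
`result = (val & n) | (val ^ n)` → result = 23
So val = 6

Answer: 6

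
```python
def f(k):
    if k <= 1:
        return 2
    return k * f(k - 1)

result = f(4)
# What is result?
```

f(4) = 4 * 3 * 2 * 2 = 48

Answer: 48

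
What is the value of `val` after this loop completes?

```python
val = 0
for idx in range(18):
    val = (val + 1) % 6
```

Increment mod 6, 18 times = 0
`val` takes the values: 0 → 1 → 2 → 3 → 4 → 5 → 0 → 1 → 2 → 3 → 4 → 5 → 0 → 1 → 2 → 3 → 4 → 5 → 0

Answer: 0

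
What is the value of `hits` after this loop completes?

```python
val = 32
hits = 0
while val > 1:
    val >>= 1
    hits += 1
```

Count right shifts until 1
`hits` takes the values: 0 → 1 → 2 → 3 → 4 → 5

Answer: 5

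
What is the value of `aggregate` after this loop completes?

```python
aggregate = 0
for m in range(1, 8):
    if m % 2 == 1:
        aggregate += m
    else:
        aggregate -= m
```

Add odd, subtract even
`aggregate` takes the values: 0 → 1 → -1 → 2 → -2 → 3 → -3 → 4

Answer: 4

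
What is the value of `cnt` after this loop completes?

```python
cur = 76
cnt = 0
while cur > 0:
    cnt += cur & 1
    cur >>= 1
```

Count set bits in 76 (binary: 0b1001100)
`cnt` takes the values: 0 → 1 → 2 → 3

Answer: 3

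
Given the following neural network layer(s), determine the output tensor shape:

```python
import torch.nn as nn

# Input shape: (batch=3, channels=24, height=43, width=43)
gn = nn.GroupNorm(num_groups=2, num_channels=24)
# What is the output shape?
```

Input: (3, 24, 43, 43) -> Output: (3, 24, 43, 43)

Answer: (3, 24, 43, 43)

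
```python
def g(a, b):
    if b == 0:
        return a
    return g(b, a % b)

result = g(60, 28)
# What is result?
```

g(60, 28) -> g(28, 4) -> g(4, 0) -> 4

Answer: 4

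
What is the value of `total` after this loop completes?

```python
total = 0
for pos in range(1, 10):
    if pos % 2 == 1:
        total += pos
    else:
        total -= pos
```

Add odd, subtract even
`total` takes the values: 0 → 1 → -1 → 2 → -2 → 3 → -3 → 4 → -4 → 5

Answer: 5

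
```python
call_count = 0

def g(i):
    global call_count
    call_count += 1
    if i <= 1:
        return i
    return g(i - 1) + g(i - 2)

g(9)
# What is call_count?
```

Calls(i) = 1 + Calls(i-1) + Calls(i-2); Calls(0)=Calls(1)=1. For i=9 this gives 109.

Answer: 109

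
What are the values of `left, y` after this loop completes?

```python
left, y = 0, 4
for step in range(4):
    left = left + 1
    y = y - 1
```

left goes 0→4, y goes 4→0
`left, y` takes the values: (0, 4) → (1, 4) → (1, 3) → (2, 3) → (2, 2) → (3, 2) → (3, 1) → (4, 1) → (4, 0)

Answer: 4, 0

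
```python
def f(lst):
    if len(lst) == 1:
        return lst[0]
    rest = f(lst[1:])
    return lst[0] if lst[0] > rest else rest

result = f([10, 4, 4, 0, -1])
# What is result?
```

Recursive max over [10, 4, 4, 0, -1] = 10

Answer: 10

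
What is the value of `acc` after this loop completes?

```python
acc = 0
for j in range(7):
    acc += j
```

Sum of 0 to 6 = 21
`acc` takes the values: 0 → 1 → 3 → 6 → 10 → 15 → 21

Answer: 21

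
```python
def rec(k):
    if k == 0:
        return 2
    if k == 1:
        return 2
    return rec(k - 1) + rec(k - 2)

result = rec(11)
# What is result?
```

Build up from base cases: rec(0)=2, rec(1)=2, rec(2)=4, rec(3)=6, rec(4)=10, rec(5)=16, rec(6)=26, ..., rec(11)=288

Answer: 288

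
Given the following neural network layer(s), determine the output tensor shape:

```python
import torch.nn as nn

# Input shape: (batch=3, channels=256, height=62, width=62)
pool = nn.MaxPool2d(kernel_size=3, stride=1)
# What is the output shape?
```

Input: (3, 256, 62, 62) -> Output: (3, 256, 60, 60)

Answer: (3, 256, 60, 60)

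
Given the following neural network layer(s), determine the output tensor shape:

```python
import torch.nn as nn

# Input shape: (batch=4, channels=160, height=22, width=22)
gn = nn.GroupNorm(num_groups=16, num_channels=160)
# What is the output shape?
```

Input: (4, 160, 22, 22) -> Output: (4, 160, 22, 22)

Answer: (4, 160, 22, 22)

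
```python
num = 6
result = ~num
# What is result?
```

Trace:
`num = 6` → num = 6
`result = ~num` → result = -7
So result = -7

Answer: -7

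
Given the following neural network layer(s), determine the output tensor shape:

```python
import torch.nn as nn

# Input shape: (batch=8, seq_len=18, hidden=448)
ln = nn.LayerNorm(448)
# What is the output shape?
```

Input: (8, 18, 448) -> Output: (8, 18, 448)

Answer: (8, 18, 448)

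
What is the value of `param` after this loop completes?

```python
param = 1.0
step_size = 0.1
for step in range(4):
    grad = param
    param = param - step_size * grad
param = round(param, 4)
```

Gradient descent: w = 1.0 * (1 - 0.1)^4
`param` takes the values: 1.0 → 0.9 → 0.81 → 0.729 → 0.6561

Answer: 0.6561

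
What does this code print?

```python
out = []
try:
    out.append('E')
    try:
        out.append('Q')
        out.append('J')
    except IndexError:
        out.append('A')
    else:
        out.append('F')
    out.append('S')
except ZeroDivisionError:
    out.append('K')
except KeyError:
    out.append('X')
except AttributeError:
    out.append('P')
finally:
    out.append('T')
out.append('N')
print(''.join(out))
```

Execution trace: 'E' (try body) → 'Q' (inner try body) → 'J' (inner try body, no exception) → 'F' (inner else) → 'S' (try body, no exception) → 'T' (finally) → 'N' (after the try/except). Output: EQJFSTN

Answer: EQJFSTN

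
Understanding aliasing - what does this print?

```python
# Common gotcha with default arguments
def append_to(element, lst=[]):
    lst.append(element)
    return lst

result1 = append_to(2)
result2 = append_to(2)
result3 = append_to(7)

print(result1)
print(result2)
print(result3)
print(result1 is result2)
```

Key concept: mutable default argument gotcha.
Step by step:
`result1 = append_to(2)` → result1 = [2]
`result2 = append_to(2)` → result1 = [2, 2] (same object as result2); result2 = [2, 2] (same object as result1)
`result3 = append_to(7)` → result1 = [2, 2, 7] (same object as result2, result3); result2 = [2, 2, 7] (same object as result1, result3); result3 = [2, 2, 7] (same object as result1, result2)
`print(result1)` → prints [2, 2, 7]
`print(result2)` → prints [2, 2, 7]
`print(result3)` → prints [2, 2, 7]
`print(result1 is result2)` → prints True

Answer:
[2, 2, 7]
[2, 2, 7]
[2, 2, 7]
True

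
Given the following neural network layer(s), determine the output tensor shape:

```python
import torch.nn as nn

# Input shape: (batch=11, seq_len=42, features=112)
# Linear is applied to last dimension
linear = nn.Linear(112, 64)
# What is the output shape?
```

Input: (11, 42, 112) -> Output: (11, 42, 64)

Answer: (11, 42, 64)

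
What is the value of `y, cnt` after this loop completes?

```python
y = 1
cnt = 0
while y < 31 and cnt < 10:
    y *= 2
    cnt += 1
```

Double until >= 31 or 10 iterations
`y, cnt` takes the values: (1, 0) → (2, 0) → (2, 1) → (4, 1) → (4, 2) → (8, 2) → (8, 3) → (16, 3) → (16, 4) → (32, 4) → (32, 5)

Answer: 32, 5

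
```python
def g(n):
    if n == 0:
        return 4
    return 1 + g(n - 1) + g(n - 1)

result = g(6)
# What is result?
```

g(n) = 1 + 2·g(n-1), g(0)=4. Closed form: (4+1)·2^6 - 1 = 319.

Answer: 319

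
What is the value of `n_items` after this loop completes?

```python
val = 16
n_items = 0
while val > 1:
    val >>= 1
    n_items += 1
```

Count right shifts until 1
`n_items` takes the values: 0 → 1 → 2 → 3 → 4

Answer: 4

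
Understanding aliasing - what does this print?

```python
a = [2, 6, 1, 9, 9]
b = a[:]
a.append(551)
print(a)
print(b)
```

Key concept: slice [:] creates copy.
Step by step:
`a = [2, 6, 1, 9, 9]` → a = [2, 6, 1, 9, 9]
`b = a[:]` → b = [2, 6, 1, 9, 9]
`a.append(551)` → a = [2, 6, 1, 9, 9, 551]
`print(a)` → prints [2, 6, 1, 9, 9, 551]
`print(b)` → prints [2, 6, 1, 9, 9]

Answer:
[2, 6, 1, 9, 9, 551]
[2, 6, 1, 9, 9]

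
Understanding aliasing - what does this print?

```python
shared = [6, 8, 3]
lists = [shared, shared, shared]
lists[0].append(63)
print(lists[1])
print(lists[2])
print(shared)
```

Key concept: list of same reference.
Step by step:
`shared = [6, 8, 3]` → shared = [6, 8, 3]
`lists = [shared, shared, shared]` → lists = [[6, 8, 3], [6, 8, 3], [6, 8, 3]]
`lists[0].append(63)` → shared = [6, 8, 3, 63]; lists = [[6, 8, 3, 63], [6, 8, 3, 63], [6, 8, 3, 63]]
`print(lists[1])` → prints [6, 8, 3, 63]
`print(lists[2])` → prints [6, 8, 3, 63]
`print(shared)` → prints [6, 8, 3, 63]

Answer:
[6, 8, 3, 63]
[6, 8, 3, 63]
[6, 8, 3, 63]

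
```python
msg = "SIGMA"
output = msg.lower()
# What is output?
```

Trace:
`msg = "SIGMA"` → msg = 'SIGMA'
`output = msg.lower()` → output = 'sigma'
So output = 'sigma'

Answer: 'sigma'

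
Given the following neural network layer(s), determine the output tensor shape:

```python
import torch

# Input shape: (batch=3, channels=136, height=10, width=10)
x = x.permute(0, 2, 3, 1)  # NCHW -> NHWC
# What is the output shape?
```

Input: (3, 136, 10, 10) -> Output: (3, 10, 10, 136)

Answer: (3, 10, 10, 136)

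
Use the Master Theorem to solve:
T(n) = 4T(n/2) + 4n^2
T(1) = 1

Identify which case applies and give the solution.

a=4, b=2, f(n)=4n^2. log_2(4) = 2. Since c=2 = 2, Case 2 applies: T(n) = Θ(n^log_b(a) · log n) = O(n^2 log n).

Answer: O(n^2 log n) - Case 2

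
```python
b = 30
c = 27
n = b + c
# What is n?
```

Trace:
`b = 30` → b = 30
`c = 27` → c = 27
`n = b + c` → n = 57
So n = 57

Answer: 57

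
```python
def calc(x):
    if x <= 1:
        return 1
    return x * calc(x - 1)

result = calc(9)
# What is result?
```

calc(9) = 9 * 8 * 7 * 6 * 5 * 4 * 3 * 2 * 1 = 362880

Answer: 362880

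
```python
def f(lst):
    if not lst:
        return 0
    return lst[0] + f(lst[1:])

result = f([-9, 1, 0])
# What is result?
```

(-9) + 1 + 0 + 0 = -8

Answer: -8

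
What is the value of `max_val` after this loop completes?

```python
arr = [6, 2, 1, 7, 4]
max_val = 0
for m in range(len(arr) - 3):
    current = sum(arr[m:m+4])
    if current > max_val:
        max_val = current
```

Max sum of 4-element window in [6, 2, 1, 7, 4]
`max_val` takes the values: 0 → 16

Answer: 16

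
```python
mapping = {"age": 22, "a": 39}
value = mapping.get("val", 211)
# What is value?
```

Trace:
`mapping = {"age": 22, "a": 39}` → mapping = {'age': 22, 'a': 39}
`value = mapping.get("val", 211)` → value = 211
So value = 211

Answer: 211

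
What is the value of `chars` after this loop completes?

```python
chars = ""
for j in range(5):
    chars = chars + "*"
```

Repeat '*' 5 times
`chars` takes the values: "" → "*" → "**" → "***" → "****" → "*****"

Answer: "*****"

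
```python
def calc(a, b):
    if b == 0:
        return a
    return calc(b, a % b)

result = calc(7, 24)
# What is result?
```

calc(7, 24) -> calc(24, 7) -> calc(7, 3) -> calc(3, 1) -> calc(1, 0) -> 1

Answer: 1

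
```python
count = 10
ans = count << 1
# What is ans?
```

Trace:
`count = 10` → count = 10
`ans = count << 1` → ans = 20
So ans = 20

Answer: 20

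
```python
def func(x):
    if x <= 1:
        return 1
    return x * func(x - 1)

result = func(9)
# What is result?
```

func(9) = 9 * 8 * 7 * 6 * 5 * 4 * 3 * 2 * 1 = 362880

Answer: 362880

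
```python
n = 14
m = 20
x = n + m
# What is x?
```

Trace:
`n = 14` → n = 14
`m = 20` → m = 20
`x = n + m` → x = 34
So x = 34

Answer: 34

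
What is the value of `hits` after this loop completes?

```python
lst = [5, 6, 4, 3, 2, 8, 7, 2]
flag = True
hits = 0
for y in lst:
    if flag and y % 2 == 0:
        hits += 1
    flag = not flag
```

Count even values at even positions
`hits` takes the values: 0 → 1 → 2

Answer: 2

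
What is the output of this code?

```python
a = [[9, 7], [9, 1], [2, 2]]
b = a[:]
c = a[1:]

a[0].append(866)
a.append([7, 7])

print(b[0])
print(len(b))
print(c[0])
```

Key concept: slice with nested mutation.
Step by step:
`a = [[9, 7], [9, 1], [2, 2]]` → a = [[9, 7], [9, 1], [2, 2]]
`b = a[:]` → b = [[9, 7], [9, 1], [2, 2]]
`c = a[1:]` → c = [[9, 1], [2, 2]]
`a[0].append(866)` → a = [[9, 7, 866], [9, 1], [2, 2]]; b = [[9, 7, 866], [9, 1], [2, 2]]
`a.append([7, 7])` → a = [[9, 7, 866], [9, 1], [2, 2], [7, 7]]
`print(b[0])` → prints [9, 7, 866]
`print(len(b))` → prints 3
`print(c[0])` → prints [9, 1]

Answer:
[9, 7, 866]
3
[9, 1]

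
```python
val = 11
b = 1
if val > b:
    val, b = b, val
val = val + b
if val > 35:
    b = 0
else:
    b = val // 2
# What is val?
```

Trace:
`val = 11` → val = 11
`b = 1` → b = 1
`if val > b: ...` → val > b is True → val = 1; b = 11
`val = val + b` → val = 12
`if val > 35: ...` → val > 35 is False, take else branch → b = 6
So val = 12

Answer: 12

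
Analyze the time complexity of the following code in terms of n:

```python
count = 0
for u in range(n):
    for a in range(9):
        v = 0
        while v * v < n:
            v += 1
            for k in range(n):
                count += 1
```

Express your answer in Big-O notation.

Each loop level contributes: n × 1 × √n × n. Multiplying the contributions gives O(n^2√n).

Answer: O(n^2√n)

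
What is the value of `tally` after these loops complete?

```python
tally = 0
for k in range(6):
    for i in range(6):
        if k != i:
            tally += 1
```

6² - 6 (exclude diagonal)
`tally` takes the values: 0 → 1 → 2 → 3 → 4 → 5 → 6 → 7 → 8 → 9 → 10 → 11 → 12 → 13 → 14 → 15 → 16 → 17 → 18 → 19 → 20 → 21 → 22 → 23 → 24 → 25 → 26 → 27 → 28 → 29 → 30

Answer: 30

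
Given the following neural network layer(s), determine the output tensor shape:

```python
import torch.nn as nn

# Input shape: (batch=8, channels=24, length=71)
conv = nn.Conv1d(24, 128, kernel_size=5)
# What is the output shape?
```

Input: (8, 24, 71) -> Output: (8, 128, 67)

Answer: (8, 128, 67)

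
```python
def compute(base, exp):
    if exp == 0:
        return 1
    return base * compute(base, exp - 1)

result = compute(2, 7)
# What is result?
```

compute(2, 7) = 2 * 2 * 2 * 2 * 2 * 2 * 2 = 128

Answer: 128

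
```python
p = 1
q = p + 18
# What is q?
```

Trace:
`p = 1` → p = 1
`q = p + 18` → q = 19
So q = 19

Answer: 19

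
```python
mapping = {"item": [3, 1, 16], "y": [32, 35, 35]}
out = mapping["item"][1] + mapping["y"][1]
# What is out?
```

Trace:
`mapping = {"item": [3, 1, 16], "y": [32, 35, 35]}` → mapping = {'item': [3, 1, 16], 'y': [32, 35, 35]}
`out = mapping["item"][1] + mapping["y"][1]` → out = 36
So out = 36

Answer: 36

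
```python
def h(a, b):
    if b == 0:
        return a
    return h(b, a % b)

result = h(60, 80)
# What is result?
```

h(60, 80) -> h(80, 60) -> h(60, 20) -> h(20, 0) -> 20

Answer: 20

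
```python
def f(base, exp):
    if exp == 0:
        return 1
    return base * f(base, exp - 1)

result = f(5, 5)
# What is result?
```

f(5, 5) = 5 * 5 * 5 * 5 * 5 = 3125

Answer: 3125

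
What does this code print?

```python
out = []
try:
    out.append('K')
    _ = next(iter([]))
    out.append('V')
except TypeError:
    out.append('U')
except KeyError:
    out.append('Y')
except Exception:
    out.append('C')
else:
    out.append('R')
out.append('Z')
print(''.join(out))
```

Execution trace: 'K' (try body) → 'C' (except Exception) → 'Z' (after the try/except). Output: KCZ

Answer: KCZ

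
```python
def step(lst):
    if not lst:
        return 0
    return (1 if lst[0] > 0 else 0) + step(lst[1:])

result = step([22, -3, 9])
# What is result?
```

Count of positive elements in [22, -3, 9] = 2

Answer: 2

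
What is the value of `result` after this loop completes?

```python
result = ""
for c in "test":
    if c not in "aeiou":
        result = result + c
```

Remove vowels from 'test'
`result` takes the values: "" → "t" → "ts" → "tst"

Answer: "tst"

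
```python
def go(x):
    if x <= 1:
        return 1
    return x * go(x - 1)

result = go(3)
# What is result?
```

go(3) = 3 * 2 * 1 = 6

Answer: 6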